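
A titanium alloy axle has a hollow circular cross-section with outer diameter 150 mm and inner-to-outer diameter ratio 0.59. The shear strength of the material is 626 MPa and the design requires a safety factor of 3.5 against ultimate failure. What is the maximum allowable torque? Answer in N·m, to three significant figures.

T_allow = 1.04×10^5 N·m

τ_allow = 626/3.5 = 178.9 MPa.
For a hollow shaft T_allow = τ_allow·πd_o³(1−k⁴)/16 with 1−k⁴ = 0.8788, so πd_o³(1−k⁴)/16 = 582400 mm³.
T_allow = 178.9×582400 = 1.042×10^8 N·mm = 104200 N·m.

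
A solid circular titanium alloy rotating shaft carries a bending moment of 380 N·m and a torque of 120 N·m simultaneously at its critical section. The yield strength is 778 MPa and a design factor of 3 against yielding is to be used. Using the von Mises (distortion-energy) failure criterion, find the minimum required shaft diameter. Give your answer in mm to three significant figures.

σ_allow = σ_y/n = 778/3 = 259.3 MPa.
For a solid shaft σ_b = 32M/(πd³) and τ = 16T/(πd³), so the von Mises stress is σ' = (16/πd³)·√(4M²+3T²).
√(4M²+3T²) = √(4×(380000)² + 3×(120000)²) = 787900 N·mm.
d³ = 16×787900/(π×259.3) = 15470 mm³.
d = 24.92 mm.

d = 24.9 mm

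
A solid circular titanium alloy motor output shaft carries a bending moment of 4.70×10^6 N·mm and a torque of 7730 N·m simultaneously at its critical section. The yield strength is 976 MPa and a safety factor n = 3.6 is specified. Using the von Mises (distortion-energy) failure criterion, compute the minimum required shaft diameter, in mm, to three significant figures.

d = 67.5 mm

σ_allow = σ_y/n = 976/3.6 = 271.1 MPa.
For a solid shaft σ_b = 32M/(πd³) and τ = 16T/(πd³), so the von Mises stress is σ' = (16/πd³)·√(4M²+3T²).
√(4M²+3T²) = √(4×(4.700×10^6)² + 3×(7.730×10^6)²) = 1.636×10^7 N·mm.
d³ = 16×1.636×10^7/(π×271.1) = 307300 mm³.
d = 67.48 mm.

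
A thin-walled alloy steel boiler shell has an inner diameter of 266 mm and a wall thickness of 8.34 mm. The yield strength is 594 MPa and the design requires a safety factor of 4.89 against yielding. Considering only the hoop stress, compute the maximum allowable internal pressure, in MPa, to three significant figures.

p_allow = 7.62 MPa

σ_allow = 594/4.89 = 121.5 MPa.
σ_h = pD/(2t) → p_allow = 2σ_allow t/D = 2×121.5×8.34/266 = 7.617 MPa.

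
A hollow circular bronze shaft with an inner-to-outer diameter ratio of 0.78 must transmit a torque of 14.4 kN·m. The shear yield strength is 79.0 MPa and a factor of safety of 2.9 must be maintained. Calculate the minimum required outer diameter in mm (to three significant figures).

d_o = 162 mm

τ_allow = 79.0/2.9 = 27.24 MPa.
For a hollow shaft τ = 16T/[πd_o³(1−k⁴)] with k = 0.78, so 1−k⁴ = 0.6298.
d_o³ = 16T/[π τ_allow (1−k⁴)] = 16×1.4400×10^7/(π×27.24×0.6298) = 4.274×10^6 mm³.
d_o = 162.3 mm.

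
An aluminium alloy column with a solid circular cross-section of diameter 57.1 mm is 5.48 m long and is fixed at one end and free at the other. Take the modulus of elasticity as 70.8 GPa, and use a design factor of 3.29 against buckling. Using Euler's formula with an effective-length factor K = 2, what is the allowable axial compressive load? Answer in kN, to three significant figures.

P_allow = 0.923 kN

I = πd⁴/64 = π×57.1⁴/64 = 521800 mm⁴.
Effective length L_e = KL = 2×5.48 m = 10960 mm.
Euler critical load P_cr = π²EI/L_e² = π²×70800×521800/10960² = 3035 N.
P_allow = P_cr/n = 3035/3.29 = 922.6 N.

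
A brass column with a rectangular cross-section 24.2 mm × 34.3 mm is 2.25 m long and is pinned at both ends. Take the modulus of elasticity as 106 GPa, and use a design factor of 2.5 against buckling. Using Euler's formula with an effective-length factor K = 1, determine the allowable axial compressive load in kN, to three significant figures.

P_allow = 3.35 kN

Buckling occurs about the weak axis: I_min = h·b³/12 = 34.3×24.2³/12 = 40510 mm⁴ (b = 24.2 mm is the smaller dimension).
Effective length L_e = KL = 1×2.25 m = 2250 mm.
Euler critical load P_cr = π²EI/L_e² = π²×106000×40510/2250² = 8371 N.
P_allow = P_cr/n = 8371/2.5 = 3349 N.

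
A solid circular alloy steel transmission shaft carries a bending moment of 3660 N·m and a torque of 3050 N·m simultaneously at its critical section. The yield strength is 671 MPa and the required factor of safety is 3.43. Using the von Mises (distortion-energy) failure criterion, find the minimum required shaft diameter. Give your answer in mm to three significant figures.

σ_allow = σ_y/n = 671/3.43 = 195.6 MPa.
For a solid shaft σ_b = 32M/(πd³) and τ = 16T/(πd³), so the von Mises stress is σ' = (16/πd³)·√(4M²+3T²).
√(4M²+3T²) = √(4×(3.660×10^6)² + 3×(3.050×10^6)²) = 9.027×10^6 N·mm.
d³ = 16×9.027×10^6/(π×195.6) = 235000 mm³.
d = 61.71 mm.

d = 61.7 mm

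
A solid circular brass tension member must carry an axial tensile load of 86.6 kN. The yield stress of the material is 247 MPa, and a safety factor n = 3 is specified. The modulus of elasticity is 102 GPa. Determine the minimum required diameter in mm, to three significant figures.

Allowable stress σ_allow = 247/3 = 82.33 MPa.
Required area A = F/σ_allow = 86600/82.33 = 1052 mm².
A = πd²/4 → d = √(4A/π) = 36.60 mm.

d = 36.6 mm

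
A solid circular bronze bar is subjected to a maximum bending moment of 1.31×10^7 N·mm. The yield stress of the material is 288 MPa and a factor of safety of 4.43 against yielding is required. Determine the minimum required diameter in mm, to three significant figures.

d = 127 mm

σ_allow = 288/4.43 = 65.01 MPa.
For a solid circular section σ = 32M/(πd³), so d³ = 32M/(π σ_allow) = 32×1.3100×10^7/(π×65.01) = 2.052×10^6 mm³.
d = 127.1 mm.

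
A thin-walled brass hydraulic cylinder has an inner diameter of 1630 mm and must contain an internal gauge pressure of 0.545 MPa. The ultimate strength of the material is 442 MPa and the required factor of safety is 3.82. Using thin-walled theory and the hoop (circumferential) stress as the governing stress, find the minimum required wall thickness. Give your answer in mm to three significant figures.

t = 3.84 mm

σ_allow = 442/3.82 = 115.7 MPa.
Hoop stress σ_h = pD/(2t), so t = pD/(2σ_allow) = 0.545×1630/(2×115.7) = 3.839 mm.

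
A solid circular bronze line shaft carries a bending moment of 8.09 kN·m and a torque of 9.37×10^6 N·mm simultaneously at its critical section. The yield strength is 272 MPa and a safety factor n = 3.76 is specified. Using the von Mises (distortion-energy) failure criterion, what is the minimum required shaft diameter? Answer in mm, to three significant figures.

σ_allow = σ_y/n = 272/3.76 = 72.34 MPa.
For a solid shaft σ_b = 32M/(πd³) and τ = 16T/(πd³), so the von Mises stress is σ' = (16/πd³)·√(4M²+3T²).
√(4M²+3T²) = √(4×(8.090×10^6)² + 3×(9.370×10^6)²) = 2.292×10^7 N·mm.
d³ = 16×2.292×10^7/(π×72.34) = 1.613×10^6 mm³.
d = 117.3 mm.

d = 117 mm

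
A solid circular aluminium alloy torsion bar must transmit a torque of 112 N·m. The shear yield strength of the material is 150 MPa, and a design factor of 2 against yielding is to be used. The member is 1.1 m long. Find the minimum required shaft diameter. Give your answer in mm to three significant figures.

Allowable shear stress τ_allow = 150/2 = 75.00 MPa.
For a solid shaft τ = 16T/(πd³), so d³ = 16T/(π τ_allow) = 16×112000/(π×75.00) = 7605 mm³.
d = (7605)^(1/3) = 19.67 mm.

d = 19.7 mm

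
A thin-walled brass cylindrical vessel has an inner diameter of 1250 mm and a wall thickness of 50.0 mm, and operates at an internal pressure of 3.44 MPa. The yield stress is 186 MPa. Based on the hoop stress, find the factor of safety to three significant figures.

σ_h = pD/(2t) = 3.44×1250/(2×50.0) = 43.00 MPa.
n = 186/43.00 = 4.326.

n = 4.33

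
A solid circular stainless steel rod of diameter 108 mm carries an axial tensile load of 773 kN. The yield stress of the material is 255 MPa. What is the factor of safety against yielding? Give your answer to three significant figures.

n = 3.02

A = πd²/4 = 9161 mm².
σ = F/A = 773000/9161 = 84.38 MPa.
n = 255/84.38 = 3.022.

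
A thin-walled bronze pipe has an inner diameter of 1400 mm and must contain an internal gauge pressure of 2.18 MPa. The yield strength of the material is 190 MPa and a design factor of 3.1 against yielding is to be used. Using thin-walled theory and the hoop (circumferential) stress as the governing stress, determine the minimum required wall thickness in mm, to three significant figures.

σ_allow = 190/3.1 = 61.29 MPa.
Hoop stress σ_h = pD/(2t), so t = pD/(2σ_allow) = 2.18×1400/(2×61.29) = 24.90 mm.

t = 24.9 mm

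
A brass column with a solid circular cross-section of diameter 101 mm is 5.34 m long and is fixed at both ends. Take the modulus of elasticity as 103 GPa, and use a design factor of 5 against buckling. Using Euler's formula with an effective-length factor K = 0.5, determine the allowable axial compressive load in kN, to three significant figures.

P_allow = 146 kN

I = πd⁴/64 = π×101⁴/64 = 5.108×10^6 mm⁴.
Effective length L_e = KL = 0.5×5.34 m = 2670 mm.
Euler critical load P_cr = π²EI/L_e² = π²×103000×5.108×10^6/2670² = 728400 N.
P_allow = P_cr/n = 728400/5 = 145700 N.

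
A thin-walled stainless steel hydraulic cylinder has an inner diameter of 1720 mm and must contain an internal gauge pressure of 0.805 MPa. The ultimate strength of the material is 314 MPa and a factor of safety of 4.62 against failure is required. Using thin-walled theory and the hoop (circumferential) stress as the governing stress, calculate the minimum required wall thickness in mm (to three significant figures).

t = 10.2 mm

σ_allow = 314/4.62 = 67.97 MPa.
Hoop stress σ_h = pD/(2t), so t = pD/(2σ_allow) = 0.805×1720/(2×67.97) = 10.19 mm.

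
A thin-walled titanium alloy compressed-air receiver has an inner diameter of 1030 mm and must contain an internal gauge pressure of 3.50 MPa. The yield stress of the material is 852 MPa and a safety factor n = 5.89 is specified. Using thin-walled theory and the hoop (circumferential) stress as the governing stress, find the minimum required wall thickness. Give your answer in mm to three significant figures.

σ_allow = 852/5.89 = 144.7 MPa.
Hoop stress σ_h = pD/(2t), so t = pD/(2σ_allow) = 3.50×1030/(2×144.7) = 12.46 mm.

t = 12.5 mm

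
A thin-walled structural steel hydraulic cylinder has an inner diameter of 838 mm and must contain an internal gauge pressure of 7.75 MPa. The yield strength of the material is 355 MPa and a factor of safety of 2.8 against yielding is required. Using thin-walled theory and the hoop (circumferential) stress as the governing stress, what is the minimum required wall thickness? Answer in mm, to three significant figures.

t = 25.6 mm

σ_allow = 355/2.8 = 126.8 MPa.
Hoop stress σ_h = pD/(2t), so t = pD/(2σ_allow) = 7.75×838/(2×126.8) = 25.61 mm.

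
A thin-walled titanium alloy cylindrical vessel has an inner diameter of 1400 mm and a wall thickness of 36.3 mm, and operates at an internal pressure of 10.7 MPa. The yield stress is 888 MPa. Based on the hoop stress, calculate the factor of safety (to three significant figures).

σ_h = pD/(2t) = 10.7×1400/(2×36.3) = 206.3 MPa.
n = 888/206.3 = 4.304.

n = 4.30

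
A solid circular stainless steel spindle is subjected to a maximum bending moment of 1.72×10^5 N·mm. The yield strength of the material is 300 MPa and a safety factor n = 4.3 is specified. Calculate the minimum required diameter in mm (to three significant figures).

σ_allow = 300/4.3 = 69.77 MPa.
For a solid circular section σ = 32M/(πd³), so d³ = 32M/(π σ_allow) = 32×172000/(π×69.77) = 25110 mm³.
d = 29.28 mm.

d = 29.3 mm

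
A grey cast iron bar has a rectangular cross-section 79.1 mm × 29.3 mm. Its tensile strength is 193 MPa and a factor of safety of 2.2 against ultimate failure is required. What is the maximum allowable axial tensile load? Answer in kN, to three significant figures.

F_allow = 203 kN

σ_allow = 193/2.2 = 87.73 MPa.
A = 79.1×29.3 = 2318 mm².
F_allow = σ_allow × A = 87.73×2318 = 203300 N.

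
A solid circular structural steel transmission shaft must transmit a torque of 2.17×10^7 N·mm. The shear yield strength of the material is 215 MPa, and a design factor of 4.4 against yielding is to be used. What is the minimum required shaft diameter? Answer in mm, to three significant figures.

d = 131 mm

Allowable shear stress τ_allow = 215/4.4 = 48.86 MPa.
For a solid shaft τ = 16T/(πd³), so d³ = 16T/(π τ_allow) = 16×2.1700×10^7/(π×48.86) = 2.262×10^6 mm³.
d = (2.262×10^6)^(1/3) = 131.3 mm.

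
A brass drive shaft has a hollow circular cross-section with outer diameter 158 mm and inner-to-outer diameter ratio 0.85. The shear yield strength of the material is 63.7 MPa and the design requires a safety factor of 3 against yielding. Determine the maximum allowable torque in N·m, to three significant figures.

T_allow = 7860 N·m

τ_allow = 63.7/3 = 21.23 MPa.
For a hollow shaft T_allow = τ_allow·πd_o³(1−k⁴)/16 with 1−k⁴ = 0.4780, so πd_o³(1−k⁴)/16 = 370200 mm³.
T_allow = 21.23×370200 = 7.860×10^6 N·mm = 7860 N·m.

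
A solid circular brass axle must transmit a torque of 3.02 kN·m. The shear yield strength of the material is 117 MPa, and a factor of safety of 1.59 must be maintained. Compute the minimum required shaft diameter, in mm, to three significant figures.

d = 59.3 mm

Allowable shear stress τ_allow = 117/1.59 = 73.58 MPa.
For a solid shaft τ = 16T/(πd³), so d³ = 16T/(π τ_allow) = 16×3020000/(π×73.58) = 209000 mm³.
d = (209000)^(1/3) = 59.35 mm.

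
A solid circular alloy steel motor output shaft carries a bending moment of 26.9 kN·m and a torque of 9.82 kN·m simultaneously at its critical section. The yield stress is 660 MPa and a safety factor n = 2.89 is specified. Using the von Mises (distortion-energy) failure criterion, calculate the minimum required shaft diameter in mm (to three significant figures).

σ_allow = σ_y/n = 660/2.89 = 228.4 MPa.
For a solid shaft σ_b = 32M/(πd³) and τ = 16T/(πd³), so the von Mises stress is σ' = (16/πd³)·√(4M²+3T²).
√(4M²+3T²) = √(4×(2.690×10^7)² + 3×(9.820×10^6)²) = 5.642×10^7 N·mm.
d³ = 16×5.642×10^7/(π×228.4) = 1.258×10^6 mm³.
d = 108.0 mm.

d = 108 mm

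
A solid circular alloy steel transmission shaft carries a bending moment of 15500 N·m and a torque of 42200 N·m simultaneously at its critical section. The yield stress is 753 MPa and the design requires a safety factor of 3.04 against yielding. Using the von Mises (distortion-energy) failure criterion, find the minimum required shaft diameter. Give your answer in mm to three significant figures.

d = 118 mm

σ_allow = σ_y/n = 753/3.04 = 247.7 MPa.
For a solid shaft σ_b = 32M/(πd³) and τ = 16T/(πd³), so the von Mises stress is σ' = (16/πd³)·√(4M²+3T²).
√(4M²+3T²) = √(4×(1.550×10^7)² + 3×(4.220×10^7)²) = 7.939×10^7 N·mm.
d³ = 16×7.939×10^7/(π×247.7) = 1.632×10^6 mm³.
d = 117.7 mm.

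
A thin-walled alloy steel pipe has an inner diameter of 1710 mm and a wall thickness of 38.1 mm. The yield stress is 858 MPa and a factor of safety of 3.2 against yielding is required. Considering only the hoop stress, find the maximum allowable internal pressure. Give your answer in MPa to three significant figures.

p_allow = 11.9 MPa

σ_allow = 858/3.2 = 268.1 MPa.
σ_h = pD/(2t) → p_allow = 2σ_allow t/D = 2×268.1×38.1/1710 = 11.95 MPa.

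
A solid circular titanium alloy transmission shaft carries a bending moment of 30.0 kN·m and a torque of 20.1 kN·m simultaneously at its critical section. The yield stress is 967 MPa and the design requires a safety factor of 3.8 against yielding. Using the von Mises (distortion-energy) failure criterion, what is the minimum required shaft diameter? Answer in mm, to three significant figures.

d = 112 mm

σ_allow = σ_y/n = 967/3.8 = 254.5 MPa.
For a solid shaft σ_b = 32M/(πd³) and τ = 16T/(πd³), so the von Mises stress is σ' = (16/πd³)·√(4M²+3T²).
√(4M²+3T²) = √(4×(3.000×10^7)² + 3×(2.010×10^7)²) = 6.937×10^7 N·mm.
d³ = 16×6.937×10^7/(π×254.5) = 1.388×10^6 mm³.
d = 111.6 mm.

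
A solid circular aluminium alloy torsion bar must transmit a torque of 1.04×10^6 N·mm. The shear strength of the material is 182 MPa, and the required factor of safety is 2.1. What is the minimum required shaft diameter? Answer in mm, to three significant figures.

d = 39.4 mm

Allowable shear stress τ_allow = 182/2.1 = 86.67 MPa.
For a solid shaft τ = 16T/(πd³), so d³ = 16T/(π τ_allow) = 16×1040000/(π×86.67) = 61120 mm³.
d = (61120)^(1/3) = 39.39 mm.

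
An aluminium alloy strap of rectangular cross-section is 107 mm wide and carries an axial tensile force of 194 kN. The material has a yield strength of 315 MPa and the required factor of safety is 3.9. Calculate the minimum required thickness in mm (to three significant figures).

σ_allow = 315/3.9 = 80.77 MPa.
Required area A = F/σ_allow = 194000/80.77 = 2402 mm².
t = A/w = 2402/107 = 22.45 mm.

t = 22.4 mm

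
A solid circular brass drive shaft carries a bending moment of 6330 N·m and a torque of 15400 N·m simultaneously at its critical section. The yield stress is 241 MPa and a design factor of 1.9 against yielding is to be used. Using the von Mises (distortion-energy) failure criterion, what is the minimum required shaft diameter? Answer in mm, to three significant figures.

d = 106 mm

σ_allow = σ_y/n = 241/1.9 = 126.8 MPa.
For a solid shaft σ_b = 32M/(πd³) and τ = 16T/(πd³), so the von Mises stress is σ' = (16/πd³)·√(4M²+3T²).
√(4M²+3T²) = √(4×(6.330×10^6)² + 3×(1.540×10^7)²) = 2.953×10^7 N·mm.
d³ = 16×2.953×10^7/(π×126.8) = 1.186×10^6 mm³.
d = 105.8 mm.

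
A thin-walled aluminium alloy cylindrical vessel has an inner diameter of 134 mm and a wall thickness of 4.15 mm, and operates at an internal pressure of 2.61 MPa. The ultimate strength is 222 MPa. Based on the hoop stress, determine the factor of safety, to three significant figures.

σ_h = pD/(2t) = 2.61×134/(2×4.15) = 42.14 MPa.
n = 222/42.14 = 5.268.

n = 5.27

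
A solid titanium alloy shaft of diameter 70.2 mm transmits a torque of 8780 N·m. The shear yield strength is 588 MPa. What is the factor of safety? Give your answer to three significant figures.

τ = 16T/(πd³) = 16×8780000/(π×70.2³) = 129.3 MPa.
n = τ_limit/τ = 588/129.3 = 4.549.

n = 4.55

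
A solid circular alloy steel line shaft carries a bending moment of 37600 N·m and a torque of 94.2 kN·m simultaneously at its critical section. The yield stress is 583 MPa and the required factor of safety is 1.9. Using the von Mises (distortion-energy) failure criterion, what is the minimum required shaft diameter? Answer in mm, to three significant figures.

d = 144 mm

σ_allow = σ_y/n = 583/1.9 = 306.8 MPa.
For a solid shaft σ_b = 32M/(πd³) and τ = 16T/(πd³), so the von Mises stress is σ' = (16/πd³)·√(4M²+3T²).
√(4M²+3T²) = √(4×(3.760×10^7)² + 3×(9.420×10^7)²) = 1.797×10^8 N·mm.
d³ = 16×1.797×10^8/(π×306.8) = 2.982×10^6 mm³.
d = 143.9 mm.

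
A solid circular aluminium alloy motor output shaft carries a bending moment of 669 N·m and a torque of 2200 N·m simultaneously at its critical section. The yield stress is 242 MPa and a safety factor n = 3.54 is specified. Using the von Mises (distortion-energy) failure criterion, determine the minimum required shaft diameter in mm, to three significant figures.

d = 67.0 mm

σ_allow = σ_y/n = 242/3.54 = 68.36 MPa.
For a solid shaft σ_b = 32M/(πd³) and τ = 16T/(πd³), so the von Mises stress is σ' = (16/πd³)·√(4M²+3T²).
√(4M²+3T²) = √(4×(669000)² + 3×(2.200×10^6)²) = 4.039×10^6 N·mm.
d³ = 16×4.039×10^6/(π×68.36) = 300900 mm³.
d = 67.01 mm.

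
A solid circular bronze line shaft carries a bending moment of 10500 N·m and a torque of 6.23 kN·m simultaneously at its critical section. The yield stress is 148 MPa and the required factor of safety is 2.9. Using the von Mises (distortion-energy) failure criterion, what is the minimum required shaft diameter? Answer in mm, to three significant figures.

d = 133 mm

σ_allow = σ_y/n = 148/2.9 = 51.03 MPa.
For a solid shaft σ_b = 32M/(πd³) and τ = 16T/(πd³), so the von Mises stress is σ' = (16/πd³)·√(4M²+3T²).
√(4M²+3T²) = √(4×(1.050×10^7)² + 3×(6.230×10^6)²) = 2.361×10^7 N·mm.
d³ = 16×2.361×10^7/(π×51.03) = 2.356×10^6 mm³.
d = 133.1 mm.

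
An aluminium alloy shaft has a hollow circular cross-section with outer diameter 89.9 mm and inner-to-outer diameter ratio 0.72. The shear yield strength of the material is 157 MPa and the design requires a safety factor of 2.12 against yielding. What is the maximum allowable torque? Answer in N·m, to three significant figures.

τ_allow = 157/2.12 = 74.06 MPa.
For a hollow shaft T_allow = τ_allow·πd_o³(1−k⁴)/16 with 1−k⁴ = 0.7313, so πd_o³(1−k⁴)/16 = 104300 mm³.
T_allow = 74.06×104300 = 7.726×10^6 N·mm = 7726 N·m.

T_allow = 7730 N·m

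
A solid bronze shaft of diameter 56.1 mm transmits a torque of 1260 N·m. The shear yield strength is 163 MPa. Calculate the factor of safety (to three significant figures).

τ = 16T/(πd³) = 16×1260000/(π×56.1³) = 36.35 MPa.
n = τ_limit/τ = 163/36.35 = 4.485.

n = 4.48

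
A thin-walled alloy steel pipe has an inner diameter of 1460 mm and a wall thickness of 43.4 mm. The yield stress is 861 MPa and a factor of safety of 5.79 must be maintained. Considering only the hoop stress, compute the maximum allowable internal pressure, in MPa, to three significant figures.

σ_allow = 861/5.79 = 148.7 MPa.
σ_h = pD/(2t) → p_allow = 2σ_allow t/D = 2×148.7×43.4/1460 = 8.841 MPa.

p_allow = 8.84 MPa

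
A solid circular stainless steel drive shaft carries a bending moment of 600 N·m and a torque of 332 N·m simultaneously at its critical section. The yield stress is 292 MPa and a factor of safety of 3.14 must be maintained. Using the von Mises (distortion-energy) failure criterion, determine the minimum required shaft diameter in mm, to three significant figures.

d = 41.8 mm

σ_allow = σ_y/n = 292/3.14 = 92.99 MPa.
For a solid shaft σ_b = 32M/(πd³) and τ = 16T/(πd³), so the von Mises stress is σ' = (16/πd³)·√(4M²+3T²).
√(4M²+3T²) = √(4×(600000)² + 3×(332000)²) = 1.331×10^6 N·mm.
d³ = 16×1.331×10^6/(π×92.99) = 72880 mm³.
d = 41.77 mm.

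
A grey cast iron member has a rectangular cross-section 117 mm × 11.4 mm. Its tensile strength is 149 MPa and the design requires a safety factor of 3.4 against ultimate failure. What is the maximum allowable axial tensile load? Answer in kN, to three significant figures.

F_allow = 58.5 kN

σ_allow = 149/3.4 = 43.82 MPa.
A = 117×11.4 = 1334 mm².
F_allow = σ_allow × A = 43.82×1334 = 58450 N.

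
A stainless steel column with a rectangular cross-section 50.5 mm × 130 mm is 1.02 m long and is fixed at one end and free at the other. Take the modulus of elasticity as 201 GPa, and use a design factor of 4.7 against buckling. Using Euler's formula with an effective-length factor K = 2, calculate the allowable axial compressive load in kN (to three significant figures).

Buckling occurs about the weak axis: I_min = h·b³/12 = 130×50.5³/12 = 1.395×10^6 mm⁴ (b = 50.5 mm is the smaller dimension).
Effective length L_e = KL = 2×1.02 m = 2040 mm.
Euler critical load P_cr = π²EI/L_e² = π²×201000×1.395×10^6/2040² = 665100 N.
P_allow = P_cr/n = 665100/4.7 = 141500 N.

P_allow = 142 kN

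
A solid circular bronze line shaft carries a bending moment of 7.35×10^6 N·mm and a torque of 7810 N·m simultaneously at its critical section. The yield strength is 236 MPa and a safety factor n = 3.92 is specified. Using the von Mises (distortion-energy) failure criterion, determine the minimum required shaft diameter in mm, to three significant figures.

σ_allow = σ_y/n = 236/3.92 = 60.20 MPa.
For a solid shaft σ_b = 32M/(πd³) and τ = 16T/(πd³), so the von Mises stress is σ' = (16/πd³)·√(4M²+3T²).
√(4M²+3T²) = √(4×(7.350×10^6)² + 3×(7.810×10^6)²) = 1.998×10^7 N·mm.
d³ = 16×1.998×10^7/(π×60.20) = 1.690×10^6 mm³.
d = 119.1 mm.

d = 119 mm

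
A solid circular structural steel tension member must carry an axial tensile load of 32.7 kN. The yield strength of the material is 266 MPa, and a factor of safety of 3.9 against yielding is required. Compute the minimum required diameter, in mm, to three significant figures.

Allowable stress σ_allow = 266/3.9 = 68.21 MPa.
Required area A = F/σ_allow = 32700/68.21 = 479.4 mm².
A = πd²/4 → d = √(4A/π) = 24.71 mm.

d = 24.7 mm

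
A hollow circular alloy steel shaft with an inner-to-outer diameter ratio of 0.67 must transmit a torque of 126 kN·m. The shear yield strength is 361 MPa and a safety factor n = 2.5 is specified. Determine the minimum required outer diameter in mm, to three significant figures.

d_o = 177 mm

τ_allow = 361/2.5 = 144.4 MPa.
For a hollow shaft τ = 16T/[πd_o³(1−k⁴)] with k = 0.67, so 1−k⁴ = 0.7985.
d_o³ = 16T/[π τ_allow (1−k⁴)] = 16×1.2600×10^8/(π×144.4×0.7985) = 5.566×10^6 mm³.
d_o = 177.2 mm.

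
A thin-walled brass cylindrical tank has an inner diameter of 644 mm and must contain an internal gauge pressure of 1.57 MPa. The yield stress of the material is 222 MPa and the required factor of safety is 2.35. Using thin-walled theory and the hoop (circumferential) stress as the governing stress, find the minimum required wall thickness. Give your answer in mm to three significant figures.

t = 5.35 mm

σ_allow = 222/2.35 = 94.47 MPa.
Hoop stress σ_h = pD/(2t), so t = pD/(2σ_allow) = 1.57×644/(2×94.47) = 5.351 mm.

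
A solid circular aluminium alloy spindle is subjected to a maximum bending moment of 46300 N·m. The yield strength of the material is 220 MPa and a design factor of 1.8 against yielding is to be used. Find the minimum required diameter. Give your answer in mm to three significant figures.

σ_allow = 220/1.8 = 122.2 MPa.
For a solid circular section σ = 32M/(πd³), so d³ = 32M/(π σ_allow) = 32×4.6300×10^7/(π×122.2) = 3.859×10^6 mm³.
d = 156.8 mm.

d = 157 mm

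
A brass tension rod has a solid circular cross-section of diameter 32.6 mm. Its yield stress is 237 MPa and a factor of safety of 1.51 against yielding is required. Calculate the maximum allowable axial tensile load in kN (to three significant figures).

F_allow = 131 kN

σ_allow = 237/1.51 = 157.0 MPa.
A = πd²/4 = π×32.6²/4 = 834.7 mm².
F_allow = σ_allow × A = 157.0×834.7 = 131000 N.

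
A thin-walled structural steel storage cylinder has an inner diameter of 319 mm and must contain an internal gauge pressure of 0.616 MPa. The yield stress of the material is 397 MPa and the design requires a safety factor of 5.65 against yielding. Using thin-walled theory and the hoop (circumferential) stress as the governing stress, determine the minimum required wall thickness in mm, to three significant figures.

t = 1.40 mm

σ_allow = 397/5.65 = 70.27 MPa.
Hoop stress σ_h = pD/(2t), so t = pD/(2σ_allow) = 0.616×319/(2×70.27) = 1.398 mm.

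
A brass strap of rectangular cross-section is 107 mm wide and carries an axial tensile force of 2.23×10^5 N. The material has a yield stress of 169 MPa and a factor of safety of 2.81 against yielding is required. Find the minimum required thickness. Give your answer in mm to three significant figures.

σ_allow = 169/2.81 = 60.14 MPa.
Required area A = F/σ_allow = 223000/60.14 = 3708 mm².
t = A/w = 3708/107 = 34.65 mm.

t = 34.7 mm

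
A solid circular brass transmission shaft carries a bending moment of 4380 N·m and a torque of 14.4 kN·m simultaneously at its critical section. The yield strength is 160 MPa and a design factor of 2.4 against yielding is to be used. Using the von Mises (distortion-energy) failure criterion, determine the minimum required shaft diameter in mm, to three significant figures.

σ_allow = σ_y/n = 160/2.4 = 66.67 MPa.
For a solid shaft σ_b = 32M/(πd³) and τ = 16T/(πd³), so the von Mises stress is σ' = (16/πd³)·√(4M²+3T²).
√(4M²+3T²) = √(4×(4.380×10^6)² + 3×(1.440×10^7)²) = 2.644×10^7 N·mm.
d³ = 16×2.644×10^7/(π×66.67) = 2.019×10^6 mm³.
d = 126.4 mm.

d = 126 mm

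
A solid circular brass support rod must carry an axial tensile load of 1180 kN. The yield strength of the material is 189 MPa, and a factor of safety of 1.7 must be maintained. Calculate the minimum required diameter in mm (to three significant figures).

d = 116 mm

Allowable stress σ_allow = 189/1.7 = 111.2 MPa.
Required area A = F/σ_allow = 1180000/111.2 = 10610 mm².
A = πd²/4 → d = √(4A/π) = 116.2 mm.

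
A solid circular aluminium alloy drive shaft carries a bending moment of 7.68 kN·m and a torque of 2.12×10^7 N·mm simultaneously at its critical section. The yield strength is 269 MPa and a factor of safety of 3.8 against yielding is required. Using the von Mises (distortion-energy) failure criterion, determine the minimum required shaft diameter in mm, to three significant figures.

d = 142 mm

σ_allow = σ_y/n = 269/3.8 = 70.79 MPa.
For a solid shaft σ_b = 32M/(πd³) and τ = 16T/(πd³), so the von Mises stress is σ' = (16/πd³)·√(4M²+3T²).
√(4M²+3T²) = √(4×(7.680×10^6)² + 3×(2.120×10^7)²) = 3.980×10^7 N·mm.
d³ = 16×3.980×10^7/(π×70.79) = 2.864×10^6 mm³.
d = 142.0 mm.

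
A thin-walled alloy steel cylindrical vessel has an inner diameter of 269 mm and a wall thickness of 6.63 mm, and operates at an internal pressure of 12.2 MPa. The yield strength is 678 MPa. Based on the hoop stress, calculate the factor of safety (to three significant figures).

n = 2.74

σ_h = pD/(2t) = 12.2×269/(2×6.63) = 247.5 MPa.
n = 678/247.5 = 2.739.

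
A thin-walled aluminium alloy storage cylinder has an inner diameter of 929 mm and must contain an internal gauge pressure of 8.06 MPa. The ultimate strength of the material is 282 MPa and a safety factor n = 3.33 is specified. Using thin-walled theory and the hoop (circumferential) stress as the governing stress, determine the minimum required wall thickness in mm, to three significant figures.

t = 44.2 mm

σ_allow = 282/3.33 = 84.68 MPa.
Hoop stress σ_h = pD/(2t), so t = pD/(2σ_allow) = 8.06×929/(2×84.68) = 44.21 mm.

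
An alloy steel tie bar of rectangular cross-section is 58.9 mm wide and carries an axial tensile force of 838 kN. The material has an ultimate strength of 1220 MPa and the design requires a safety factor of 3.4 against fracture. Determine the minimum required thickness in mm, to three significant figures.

σ_allow = 1220/3.4 = 358.8 MPa.
Required area A = F/σ_allow = 838000/358.8 = 2335 mm².
t = A/w = 2335/58.9 = 39.65 mm.

t = 39.7 mm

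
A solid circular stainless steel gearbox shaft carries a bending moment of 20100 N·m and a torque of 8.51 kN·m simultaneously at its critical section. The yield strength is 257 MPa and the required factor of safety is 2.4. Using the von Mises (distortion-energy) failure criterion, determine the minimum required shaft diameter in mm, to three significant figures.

d = 127 mm

σ_allow = σ_y/n = 257/2.4 = 107.1 MPa.
For a solid shaft σ_b = 32M/(πd³) and τ = 16T/(πd³), so the von Mises stress is σ' = (16/πd³)·√(4M²+3T²).
√(4M²+3T²) = √(4×(2.010×10^7)² + 3×(8.510×10^6)²) = 4.282×10^7 N·mm.
d³ = 16×4.282×10^7/(π×107.1) = 2.036×10^6 mm³.
d = 126.8 mm.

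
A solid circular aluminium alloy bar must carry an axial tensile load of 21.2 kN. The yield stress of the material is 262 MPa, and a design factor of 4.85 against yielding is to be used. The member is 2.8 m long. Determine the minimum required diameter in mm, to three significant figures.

Allowable stress σ_allow = 262/4.85 = 54.02 MPa.
Required area A = F/σ_allow = 21200/54.02 = 392.4 mm².
A = πd²/4 → d = √(4A/π) = 22.35 mm.

d = 22.4 mm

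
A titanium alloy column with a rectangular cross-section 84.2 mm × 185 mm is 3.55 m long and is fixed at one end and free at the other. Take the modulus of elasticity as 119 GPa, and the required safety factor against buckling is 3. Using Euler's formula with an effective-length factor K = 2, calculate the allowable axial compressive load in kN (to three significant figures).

P_allow = 71.5 kN

Buckling occurs about the weak axis: I_min = h·b³/12 = 185×84.2³/12 = 9.203×10^6 mm⁴ (b = 84.2 mm is the smaller dimension).
Effective length L_e = KL = 2×3.55 m = 7100 mm.
Euler critical load P_cr = π²EI/L_e² = π²×119000×9.203×10^6/7100² = 214400 N.
P_allow = P_cr/n = 214400/3 = 71470 N.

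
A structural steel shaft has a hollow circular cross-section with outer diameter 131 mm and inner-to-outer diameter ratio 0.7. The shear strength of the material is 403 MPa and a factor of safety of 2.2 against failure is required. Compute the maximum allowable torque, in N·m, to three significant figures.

τ_allow = 403/2.2 = 183.2 MPa.
For a hollow shaft T_allow = τ_allow·πd_o³(1−k⁴)/16 with 1−k⁴ = 0.7599, so πd_o³(1−k⁴)/16 = 335400 mm³.
T_allow = 183.2×335400 = 6.144×10^7 N·mm = 61440 N·m.

T_allow = 61400 N·m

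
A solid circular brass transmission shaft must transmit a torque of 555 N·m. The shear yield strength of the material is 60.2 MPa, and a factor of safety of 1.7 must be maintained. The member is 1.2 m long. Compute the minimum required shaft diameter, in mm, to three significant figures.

d = 43.1 mm

Allowable shear stress τ_allow = 60.2/1.7 = 35.41 MPa.
For a solid shaft τ = 16T/(πd³), so d³ = 16T/(π τ_allow) = 16×555000/(π×35.41) = 79820 mm³.
d = (79820)^(1/3) = 43.06 mm.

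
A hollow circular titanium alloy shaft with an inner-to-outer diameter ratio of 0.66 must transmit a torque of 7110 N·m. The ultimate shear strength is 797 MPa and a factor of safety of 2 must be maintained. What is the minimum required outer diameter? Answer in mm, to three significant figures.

d_o = 48.2 mm

τ_allow = 797/2 = 398.5 MPa.
For a hollow shaft τ = 16T/[πd_o³(1−k⁴)] with k = 0.66, so 1−k⁴ = 0.8103.
d_o³ = 16T/[π τ_allow (1−k⁴)] = 16×7110000/(π×398.5×0.8103) = 112100 mm³.
d_o = 48.22 mm.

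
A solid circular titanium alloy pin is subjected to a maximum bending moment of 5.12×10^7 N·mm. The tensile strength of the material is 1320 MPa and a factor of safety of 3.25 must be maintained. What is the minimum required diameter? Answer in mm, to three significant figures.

d = 109 mm

σ_allow = 1320/3.25 = 406.2 MPa.
For a solid circular section σ = 32M/(πd³), so d³ = 32M/(π σ_allow) = 32×5.1200×10^7/(π×406.2) = 1.284×10^6 mm³.
d = 108.7 mm.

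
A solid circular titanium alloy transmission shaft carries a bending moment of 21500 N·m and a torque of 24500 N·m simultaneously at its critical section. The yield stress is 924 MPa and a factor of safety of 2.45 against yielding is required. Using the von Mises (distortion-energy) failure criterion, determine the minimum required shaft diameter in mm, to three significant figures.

σ_allow = σ_y/n = 924/2.45 = 377.1 MPa.
For a solid shaft σ_b = 32M/(πd³) and τ = 16T/(πd³), so the von Mises stress is σ' = (16/πd³)·√(4M²+3T²).
√(4M²+3T²) = √(4×(2.150×10^7)² + 3×(2.450×10^7)²) = 6.041×10^7 N·mm.
d³ = 16×6.041×10^7/(π×377.1) = 815800 mm³.
d = 93.44 mm.

d = 93.4 mm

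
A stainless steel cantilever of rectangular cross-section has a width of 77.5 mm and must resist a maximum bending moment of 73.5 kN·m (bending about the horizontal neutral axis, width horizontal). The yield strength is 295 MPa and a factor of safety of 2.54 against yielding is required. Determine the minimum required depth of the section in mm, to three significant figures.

h = 221 mm

σ_allow = 295/2.54 = 116.1 MPa.
For a rectangular section σ = 6M/(bh²), so h² = 6M/(b σ_allow) = 6×7.3500×10^7/(77.5×116.1) = 48990 mm².
h = 221.3 mm.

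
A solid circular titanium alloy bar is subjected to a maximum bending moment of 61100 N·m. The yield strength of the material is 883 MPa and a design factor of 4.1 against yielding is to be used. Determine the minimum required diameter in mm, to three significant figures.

d = 142 mm

σ_allow = 883/4.1 = 215.4 MPa.
For a solid circular section σ = 32M/(πd³), so d³ = 32M/(π σ_allow) = 32×6.1100×10^7/(π×215.4) = 2.890×10^6 mm³.
d = 142.4 mm.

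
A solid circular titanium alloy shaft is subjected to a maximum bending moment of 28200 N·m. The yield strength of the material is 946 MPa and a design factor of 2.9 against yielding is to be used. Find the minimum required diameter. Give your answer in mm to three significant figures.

σ_allow = 946/2.9 = 326.2 MPa.
For a solid circular section σ = 32M/(πd³), so d³ = 32M/(π σ_allow) = 32×2.8200×10^7/(π×326.2) = 880600 mm³.
d = 95.85 mm.

d = 95.8 mm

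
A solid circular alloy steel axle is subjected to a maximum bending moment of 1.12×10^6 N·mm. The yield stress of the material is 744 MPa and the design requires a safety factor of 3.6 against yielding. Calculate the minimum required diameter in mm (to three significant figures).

d = 38.1 mm

σ_allow = 744/3.6 = 206.7 MPa.
For a solid circular section σ = 32M/(πd³), so d³ = 32M/(π σ_allow) = 32×1120000/(π×206.7) = 55200 mm³.
d = 38.08 mm.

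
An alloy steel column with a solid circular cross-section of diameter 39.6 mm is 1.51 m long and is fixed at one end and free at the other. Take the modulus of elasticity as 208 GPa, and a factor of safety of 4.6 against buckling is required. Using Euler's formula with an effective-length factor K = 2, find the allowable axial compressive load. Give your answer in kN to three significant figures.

P_allow = 5.91 kN

I = πd⁴/64 = π×39.6⁴/64 = 120700 mm⁴.
Effective length L_e = KL = 2×1.51 m = 3020 mm.
Euler critical load P_cr = π²EI/L_e² = π²×208000×120700/3020² = 27170 N.
P_allow = P_cr/n = 27170/4.6 = 5907 N.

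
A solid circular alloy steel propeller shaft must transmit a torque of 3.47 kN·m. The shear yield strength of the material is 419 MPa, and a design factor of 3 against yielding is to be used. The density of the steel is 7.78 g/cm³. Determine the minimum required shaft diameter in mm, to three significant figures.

d = 50.2 mm

Allowable shear stress τ_allow = 419/3 = 139.7 MPa.
For a solid shaft τ = 16T/(πd³), so d³ = 16T/(π τ_allow) = 16×3470000/(π×139.7) = 126500 mm³.
d = (126500)^(1/3) = 50.20 mm.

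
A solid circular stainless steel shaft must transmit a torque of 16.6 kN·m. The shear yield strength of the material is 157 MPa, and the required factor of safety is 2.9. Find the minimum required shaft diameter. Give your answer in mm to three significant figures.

Allowable shear stress τ_allow = 157/2.9 = 54.14 MPa.
For a solid shaft τ = 16T/(πd³), so d³ = 16T/(π τ_allow) = 16×1.6600×10^7/(π×54.14) = 1.562×10^6 mm³.
d = (1.562×10^6)^(1/3) = 116.0 mm.

d = 116 mm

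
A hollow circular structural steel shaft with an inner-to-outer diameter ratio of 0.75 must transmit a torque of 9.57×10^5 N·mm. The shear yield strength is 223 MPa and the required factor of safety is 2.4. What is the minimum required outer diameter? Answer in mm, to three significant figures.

d_o = 42.5 mm

τ_allow = 223/2.4 = 92.92 MPa.
For a hollow shaft τ = 16T/[πd_o³(1−k⁴)] with k = 0.75, so 1−k⁴ = 0.6836.
d_o³ = 16T/[π τ_allow (1−k⁴)] = 16×957000/(π×92.92×0.6836) = 76730 mm³.
d_o = 42.49 mm.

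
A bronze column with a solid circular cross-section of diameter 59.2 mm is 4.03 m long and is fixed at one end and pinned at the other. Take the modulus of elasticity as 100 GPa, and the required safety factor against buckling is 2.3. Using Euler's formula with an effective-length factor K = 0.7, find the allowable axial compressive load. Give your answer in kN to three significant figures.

I = πd⁴/64 = π×59.2⁴/64 = 602900 mm⁴.
Effective length L_e = KL = 0.7×4.03 m = 2821 mm.
Euler critical load P_cr = π²EI/L_e² = π²×100000×602900/2821² = 74770 N.
P_allow = P_cr/n = 74770/2.3 = 32510 N.

P_allow = 32.5 kN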